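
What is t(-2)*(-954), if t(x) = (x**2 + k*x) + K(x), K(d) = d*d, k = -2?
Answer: -11448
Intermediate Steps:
K(d) = d**2
t(x) = -2*x + 2*x**2 (t(x) = (x**2 - 2*x) + x**2 = -2*x + 2*x**2)
t(-2)*(-954) = (2*(-2)*(-1 - 2))*(-954) = (2*(-2)*(-3))*(-954) = 12*(-954) = -11448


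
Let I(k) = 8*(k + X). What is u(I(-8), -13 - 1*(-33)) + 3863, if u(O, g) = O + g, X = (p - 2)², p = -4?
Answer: 4107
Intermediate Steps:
X = 36 (X = (-4 - 2)² = (-6)² = 36)
I(k) = 288 + 8*k (I(k) = 8*(k + 36) = 8*(36 + k) = 288 + 8*k)
u(I(-8), -13 - 1*(-33)) + 3863 = ((288 + 8*(-8)) + (-13 - 1*(-33))) + 3863 = ((288 - 64) + (-13 + 33)) + 3863 = (224 + 20) + 3863 = 244 + 3863 = 4107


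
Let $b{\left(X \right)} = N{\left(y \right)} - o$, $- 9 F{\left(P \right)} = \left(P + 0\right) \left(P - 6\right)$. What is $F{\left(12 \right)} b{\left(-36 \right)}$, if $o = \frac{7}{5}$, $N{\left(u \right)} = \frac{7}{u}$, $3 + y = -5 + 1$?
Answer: $\frac{96}{5} \approx 19.2$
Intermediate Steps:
$F{\left(P \right)} = - \frac{P \left(-6 + P\right)}{9}$ ($F{\left(P \right)} = - \frac{\left(P + 0\right) \left(P - 6\right)}{9} = - \frac{P \left(-6 + P\right)}{9}$)
$y = -7$ ($y = -3 + \left(-5 + 1\right) = -3 - 4 = -7$)
$o = \frac{7}{5}$ ($o = 7 \cdot \frac{1}{5} = \frac{7}{5} \approx 1.4$)
$b{\left(X \right)} = - \frac{12}{5}$ ($b{\left(X \right)} = \frac{7}{-7} - \frac{7}{5} = 7 \left(- \frac{1}{7}\right) - \frac{7}{5} = -1 - \frac{7}{5} = - \frac{12}{5}$)
$F{\left(12 \right)} b{\left(-36 \right)} = \frac{1}{9} \cdot 12 \left(6 - 12\right) \left(- \frac{12}{5}\right) = \frac{1}{9} \cdot 12 \left(-6\right) \left(- \frac{12}{5}\right) = \left(-8\right) \left(- \frac{12}{5}\right) = \frac{96}{5}$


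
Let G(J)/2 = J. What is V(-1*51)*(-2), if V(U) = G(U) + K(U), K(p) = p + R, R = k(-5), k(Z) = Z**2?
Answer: 256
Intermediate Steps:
R = 25 (R = (-5)**2 = 25)
G(J) = 2*J
K(p) = 25 + p (K(p) = p + 25 = 25 + p)
V(U) = 25 + 3*U (V(U) = 2*U + (25 + U) = 25 + 3*U)
V(-1*51)*(-2) = (25 + 3*(-1*51))*(-2) = (25 + 3*(-51))*(-2) = (25 - 153)*(-2) = -128*(-2) = 256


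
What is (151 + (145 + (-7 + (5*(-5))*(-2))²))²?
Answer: 4601025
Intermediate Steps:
(151 + (145 + (-7 + (5*(-5))*(-2))²))² = (151 + (145 + (-7 - 25*(-2))²))² = (151 + (145 + (-7 + 50)²))² = (151 + (145 + 43²))² = (151 + (145 + 1849))² = (151 + 1994)² = 2145² = 4601025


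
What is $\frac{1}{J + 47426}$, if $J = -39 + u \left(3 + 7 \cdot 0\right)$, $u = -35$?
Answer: $\frac{1}{47282} \approx 2.115 \cdot 10^{-5}$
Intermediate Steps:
$J = -144$ ($J = -39 - 35 \left(3 + 7 \cdot 0\right) = -39 - 35 \left(3 + 0\right) = -39 - 105 = -144$)
$\frac{1}{J + 47426} = \frac{1}{-144 + 47426} = \frac{1}{47282}$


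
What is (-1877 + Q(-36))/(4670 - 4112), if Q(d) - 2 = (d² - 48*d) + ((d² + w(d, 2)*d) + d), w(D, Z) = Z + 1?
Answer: 767/186 ≈ 4.1237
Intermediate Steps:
w(D, Z) = 1 + Z
Q(d) = 2 - 44*d + 2*d² (Q(d) = 2 + ((d² - 48*d) + ((d² + (1 + 2)*d) + d)) = 2 + ((d² - 48*d) + ((d² + 3*d) + d)) = 2 + ((d² - 48*d) + (d² + 4*d)) = 2 + (-44*d + 2*d²) = 2 - 44*d + 2*d²)
(-1877 + Q(-36))/(4670 - 4112) = (-1877 + (2 - 44*(-36) + 2*(-36)²))/(4670 - 4112) = (-1877 + (2 + 1584 + 2*1296))/558 = (-1877 + (2 + 1584 + 2592))*(1/558) = (-1877 + 4178)*(1/558) = 2301*(1/558) = 767/186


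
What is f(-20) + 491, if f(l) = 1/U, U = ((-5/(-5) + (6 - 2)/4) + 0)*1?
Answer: 983/2 ≈ 491.50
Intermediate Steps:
U = 2 (U = ((-5*(-1/5) + 4*(1/4)) + 0)*1 = ((1 + 1) + 0)*1 = (2 + 0)*1 = 2*1 = 2)
f(l) = 1/2
f(-20) + 491 = 1/2 + 491 = 983/2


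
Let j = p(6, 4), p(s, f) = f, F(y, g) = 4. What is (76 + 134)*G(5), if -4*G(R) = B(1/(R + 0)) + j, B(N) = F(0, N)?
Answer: -420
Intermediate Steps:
j = 4
B(N) = 4
G(R) = -2 (G(R) = -(4 + 4)/4 = -1/4*8 = -2)
(76 + 134)*G(5) = (76 + 134)*(-2) = 210*(-2) = -420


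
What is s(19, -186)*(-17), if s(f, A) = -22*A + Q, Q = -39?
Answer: -68901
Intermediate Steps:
s(f, A) = -39 - 22*A (s(f, A) = -22*A - 39 = -39 - 22*A)
s(19, -186)*(-17) = (-39 - 22*(-186))*(-17) = (-39 + 4092)*(-17) = 4053*(-17) = -68901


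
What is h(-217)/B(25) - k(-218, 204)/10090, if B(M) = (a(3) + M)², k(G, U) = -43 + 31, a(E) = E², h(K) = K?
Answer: -1087829/5832020 ≈ -0.18653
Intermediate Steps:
k(G, U) = -12
B(M) = (9 + M)² (B(M) = (3² + M)² = (9 + M)²)
h(-217)/B(25) - k(-218, 204)/10090 = -217/(9 + 25)² - 1*(-12)/10090 = -217/(34²) + 12*(1/10090) = -217/1156 + 6/5045 = -1087829/5832020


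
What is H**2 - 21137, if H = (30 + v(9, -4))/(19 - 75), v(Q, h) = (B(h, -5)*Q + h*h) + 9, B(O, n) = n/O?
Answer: -1060499887/50176 ≈ -21136.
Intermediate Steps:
v(Q, h) = 9 + h**2 - 5*Q/h (v(Q, h) = ((-5/h)*Q + h*h) + 9 = (-5*Q/h + h**2) + 9 = (h**2 - 5*Q/h) + 9 = 9 + h**2 - 5*Q/h)
H = -265/224 (H = (30 + (9 + (-4)**2 - 5*9/(-4)))/(19 - 75) = (30 + (9 + 16 - 5*9*(-1/4)))/(-56) = (30 + (9 + 16 + 45/4))*(-1/56) = (30 + 145/4)*(-1/56) = (265/4)*(-1/56) = -265/224 ≈ -1.1830)
H**2 - 21137 = (-265/224)**2 - 21137 = 70225/50176 - 21137 = -1060499887/50176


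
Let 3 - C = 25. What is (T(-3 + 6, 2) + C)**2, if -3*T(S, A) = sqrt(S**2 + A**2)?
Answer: (66 + sqrt(13))**2/9 ≈ 538.33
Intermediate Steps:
C = -22 (C = 3 - 1*25 = 3 - 25 = -22)
T(S, A) = -sqrt(A**2 + S**2)/3 (T(S, A) = -sqrt(S**2 + A**2)/3 = -sqrt(A**2 + S**2)/3)
(T(-3 + 6, 2) + C)**2 = (-sqrt(2**2 + (-3 + 6)**2)/3 - 22)**2 = (-sqrt(4 + 3**2)/3 - 22)**2 = (-sqrt(4 + 9)/3 - 22)**2 = (-sqrt(13)/3 - 22)**2 = (-22 - sqrt(13)/3)**2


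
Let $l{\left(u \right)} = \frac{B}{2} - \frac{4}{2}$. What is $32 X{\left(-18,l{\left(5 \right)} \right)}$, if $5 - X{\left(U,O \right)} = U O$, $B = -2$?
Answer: $-1568$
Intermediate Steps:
$l{\left(u \right)} = -3$ ($l{\left(u \right)} = - \frac{2}{2} - \frac{4}{2} = \left(-2\right) \frac{1}{2} - 2 = -1 - 2 = -3$)
$X{\left(U,O \right)} = 5 - O U$ ($X{\left(U,O \right)} = 5 - U O = 5 - O U$)
$32 X{\left(-18,l{\left(5 \right)} \right)} = 32 \left(5 - \left(-3\right) \left(-18\right)\right) = 32 \left(5 - 54\right) = 32 \left(-49\right) = -1568$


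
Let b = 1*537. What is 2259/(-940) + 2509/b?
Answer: 1145377/504780 ≈ 2.2691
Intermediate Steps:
b = 537
2259/(-940) + 2509/b = 2259/(-940) + 2509/537 = 2259*(-1/940) + 2509*(1/537) = -2259/940 + 2509/537 = 1145377/504780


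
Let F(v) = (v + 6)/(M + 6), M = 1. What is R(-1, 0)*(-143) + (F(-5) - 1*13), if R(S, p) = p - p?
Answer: -90/7 ≈ -12.857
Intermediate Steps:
F(v) = 6/7 + v/7 (F(v) = (v + 6)/(1 + 6) = (6 + v)/7 = (6 + v)*(1/7) = 6/7 + v/7)
R(S, p) = 0
R(-1, 0)*(-143) + (F(-5) - 1*13) = 0*(-143) + ((6/7 + (1/7)*(-5)) - 1*13) = 0 + ((6/7 - 5/7) - 13) = 0 + (1/7 - 13) = 0 - 90/7 = -90/7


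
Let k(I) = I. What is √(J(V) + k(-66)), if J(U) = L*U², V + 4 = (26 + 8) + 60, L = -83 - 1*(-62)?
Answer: I*√170166 ≈ 412.51*I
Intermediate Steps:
L = -21 (L = -83 + 62 = -21)
V = 90 (V = -4 + ((26 + 8) + 60) = -4 + (34 + 60) = -4 + 94 = 90)
J(U) = -21*U²
√(J(V) + k(-66)) = √(-21*90² - 66) = √(-21*8100 - 66) = √(-170100 - 66) = √(-170166) = I*√170166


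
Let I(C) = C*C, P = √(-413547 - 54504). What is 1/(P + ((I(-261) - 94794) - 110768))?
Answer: -137441/18890496532 - I*√468051/18890496532 ≈ -7.2757e-6 - 3.6216e-8*I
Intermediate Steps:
P = I*√468051 (P = √(-468051) = I*√468051 ≈ 684.14*I)
I(C) = C²
1/(P + ((I(-261) - 94794) - 110768)) = 1/(I*√468051 + (((-261)² - 94794) - 110768)) = 1/(I*√468051 + ((68121 - 94794) - 110768)) = 1/(I*√468051 + (-26673 - 110768)) = 1/(I*√468051 - 137441) = 1/(-137441 + I*√468051)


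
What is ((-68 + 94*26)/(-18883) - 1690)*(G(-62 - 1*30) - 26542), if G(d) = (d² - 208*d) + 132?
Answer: -37978428740/18883 ≈ -2.0113e+6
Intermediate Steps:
G(d) = 132 + d² - 208*d
((-68 + 94*26)/(-18883) - 1690)*(G(-62 - 1*30) - 26542) = ((-68 + 94*26)/(-18883) - 1690)*((132 + (-62 - 1*30)² - 208*(-62 - 1*30)) - 26542) = ((-68 + 2444)*(-1/18883) - 1690)*((132 + (-62 - 30)² - 208*(-62 - 30)) - 26542) = (2376*(-1/18883) - 1690)*((132 + (-92)² - 208*(-92)) - 26542) = (-2376/18883 - 1690)*((132 + 8464 + 19136) - 26542) = -31914646*(27732 - 26542)/18883 = -31914646/18883*1190 = -37978428740/18883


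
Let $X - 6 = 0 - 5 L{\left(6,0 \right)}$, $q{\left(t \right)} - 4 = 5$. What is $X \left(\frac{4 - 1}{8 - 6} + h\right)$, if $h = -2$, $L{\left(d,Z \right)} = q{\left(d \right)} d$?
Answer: $132$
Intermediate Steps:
$q{\left(t \right)} = 9$ ($q{\left(t \right)} = 4 + 5 = 9$)
$L{\left(d,Z \right)} = 9 d$
$X = -264$ ($X = 6 + \left(0 - 5 \cdot 9 \cdot 6\right) = 6 + \left(0 - 270\right) = 6 - 270 = -264$)
$X \left(\frac{4 - 1}{8 - 6} + h\right) = - 264 \left(\frac{4 - 1}{8 - 6} - 2\right) = - 264 \left(\frac{3}{2} - 2\right) = \left(-264\right) \left(- \frac{1}{2}\right) = 132$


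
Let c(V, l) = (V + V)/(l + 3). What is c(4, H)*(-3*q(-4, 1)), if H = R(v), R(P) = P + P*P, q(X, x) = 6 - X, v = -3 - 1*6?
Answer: -16/5 ≈ -3.2000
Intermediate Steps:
v = -9 (v = -3 - 6 = -9)
R(P) = P + P**2
H = 72 (H = -9*(1 - 9) = -9*(-8) = 72)
c(V, l) = 2*V/(3 + l) (c(V, l) = (2*V)/(3 + l) = 2*V/(3 + l))
c(4, H)*(-3*q(-4, 1)) = (2*4/(3 + 72))*(-3*(6 - 1*(-4))) = (2*4/75)*(-3*(6 + 4)) = (2*4*(1/75))*(-3*10) = (8/75)*(-30) = -16/5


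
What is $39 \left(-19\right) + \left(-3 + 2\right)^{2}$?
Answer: $-740$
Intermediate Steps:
$39 \left(-19\right) + \left(-3 + 2\right)^{2} = -741 + \left(-1\right)^{2} = -741 + 1 = -740$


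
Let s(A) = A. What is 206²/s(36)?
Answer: 10609/9 ≈ 1178.8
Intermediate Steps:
206²/s(36) = 206²/36 = 42436*(1/36) = 10609/9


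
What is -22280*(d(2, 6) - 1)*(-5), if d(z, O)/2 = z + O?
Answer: 1671000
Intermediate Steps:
d(z, O) = 2*O + 2*z (d(z, O) = 2*(z + O) = 2*(O + z) = 2*O + 2*z)
-22280*(d(2, 6) - 1)*(-5) = -22280*((2*6 + 2*2) - 1)*(-5) = -22280*((12 + 4) - 1)*(-5) = -22280*(16 - 1)*(-5) = -334200*(-5) = -22280*(-75) = 1671000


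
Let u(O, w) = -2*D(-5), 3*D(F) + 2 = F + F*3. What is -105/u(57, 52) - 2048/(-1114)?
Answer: -130399/24508 ≈ -5.3207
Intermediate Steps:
D(F) = -2/3 + 4*F/3 (D(F) = -2/3 + (F + F*3)/3 = -2/3 + (F + 3*F)/3 = -2/3 + (4*F)/3 = -2/3 + 4*F/3)
u(O, w) = 44/3 (u(O, w) = -2*(-2/3 + (4/3)*(-5)) = -2*(-2/3 - 20/3) = -2*(-22/3) = 44/3)
-105/u(57, 52) - 2048/(-1114) = -105/44/3 - 2048/(-1114) = -105*3/44 - 2048*(-1/1114) = -315/44 + 1024/557 = -130399/24508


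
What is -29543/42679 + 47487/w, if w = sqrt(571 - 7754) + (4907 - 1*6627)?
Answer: -3573532216129/126568116857 - 47487*I*sqrt(7183)/2965583 ≈ -28.234 - 1.3571*I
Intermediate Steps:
w = -1720 + I*sqrt(7183) (w = sqrt(-7183) + (4907 - 6627) = I*sqrt(7183) - 1720 = -1720 + I*sqrt(7183) ≈ -1720.0 + 84.753*I)
-29543/42679 + 47487/w = -29543/42679 + 47487/(-1720 + I*sqrt(7183))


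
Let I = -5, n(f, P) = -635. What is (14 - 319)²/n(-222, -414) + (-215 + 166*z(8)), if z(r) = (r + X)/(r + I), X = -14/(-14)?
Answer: 17336/127 ≈ 136.50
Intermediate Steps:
X = 1 (X = -14*(-1/14) = 1)
z(r) = (1 + r)/(-5 + r) (z(r) = (r + 1)/(r - 5) = (1 + r)/(-5 + r))
(14 - 319)²/n(-222, -414) + (-215 + 166*z(8)) = (14 - 319)²/(-635) + (-215 + 166*((1 + 8)/(-5 + 8))) = (-305)²*(-1/635) + (-215 + 166*(9/3)) = 93025*(-1/635) + (-215 + 166*((⅓)*9)) = -18605/127 + (-215 + 166*3) = -18605/127 + (-215 + 498) = -18605/127 + 283 = 17336/127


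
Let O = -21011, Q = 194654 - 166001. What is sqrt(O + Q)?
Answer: sqrt(7642) ≈ 87.419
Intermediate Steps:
Q = 28653
sqrt(O + Q) = sqrt(-21011 + 28653) = sqrt(7642)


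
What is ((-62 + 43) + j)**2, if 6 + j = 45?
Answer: 400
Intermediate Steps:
j = 39 (j = -6 + 45 = 39)
((-62 + 43) + j)**2 = ((-62 + 43) + 39)**2 = (-19 + 39)**2 = 20**2 = 400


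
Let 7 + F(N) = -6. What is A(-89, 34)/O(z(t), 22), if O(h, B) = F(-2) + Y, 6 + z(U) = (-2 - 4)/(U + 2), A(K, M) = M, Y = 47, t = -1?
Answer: 1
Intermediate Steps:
F(N) = -13 (F(N) = -7 - 6 = -13)
z(U) = -6 - 6/(2 + U) (z(U) = -6 + (-2 - 4)/(U + 2) = -6 - 6/(2 + U))
O(h, B) = 34 (O(h, B) = -13 + 47 = 34)
A(-89, 34)/O(z(t), 22) = 34/34 = 34*(1/34) = 1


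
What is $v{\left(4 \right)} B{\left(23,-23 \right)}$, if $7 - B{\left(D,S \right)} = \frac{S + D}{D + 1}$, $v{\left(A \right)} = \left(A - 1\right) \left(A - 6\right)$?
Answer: $-42$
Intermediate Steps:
$v{\left(A \right)} = \left(-1 + A\right) \left(-6 + A\right)$
$B{\left(D,S \right)} = 7 - \frac{D + S}{1 + D}$ ($B{\left(D,S \right)} = 7 - \frac{S + D}{D + 1} = 7 - \frac{D + S}{1 + D}$)
$v{\left(4 \right)} B{\left(23,-23 \right)} = \left(6 + 4^{2} - 28\right) \frac{7 - -23 + 6 \cdot 23}{1 + 23} = \left(6 + 16 - 28\right) \frac{7 + 23 + 138}{24} = - 6 \cdot \frac{1}{24} \cdot 168 = \left(-6\right) 7 = -42$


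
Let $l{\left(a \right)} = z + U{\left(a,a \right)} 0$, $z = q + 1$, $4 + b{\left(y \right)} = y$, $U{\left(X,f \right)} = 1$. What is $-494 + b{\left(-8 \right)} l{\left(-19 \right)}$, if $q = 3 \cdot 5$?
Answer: $-686$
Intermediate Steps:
$q = 15$
$b{\left(y \right)} = -4 + y$
$z = 16$ ($z = 15 + 1 = 16$)
$l{\left(a \right)} = 16$ ($l{\left(a \right)} = 16 + 1 \cdot 0 = 16 + 0 = 16$)
$-494 + b{\left(-8 \right)} l{\left(-19 \right)} = -494 + \left(-4 - 8\right) 16 = -494 - 192 = -686$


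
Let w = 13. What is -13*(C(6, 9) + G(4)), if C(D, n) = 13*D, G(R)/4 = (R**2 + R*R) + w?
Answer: -3354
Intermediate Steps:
G(R) = 52 + 8*R**2 (G(R) = 4*((R**2 + R*R) + 13) = 4*((R**2 + R**2) + 13) = 4*(2*R**2 + 13) = 4*(13 + 2*R**2) = 52 + 8*R**2)
-13*(C(6, 9) + G(4)) = -13*(13*6 + (52 + 8*4**2)) = -13*(78 + (52 + 8*16)) = -13*(78 + (52 + 128)) = -13*(78 + 180) = -13*258 = -3354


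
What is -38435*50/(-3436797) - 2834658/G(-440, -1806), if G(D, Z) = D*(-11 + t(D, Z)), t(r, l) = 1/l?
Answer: -4394378331059839/7510673059890 ≈ -585.08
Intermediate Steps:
G(D, Z) = D*(-11 + 1/Z)
-38435*50/(-3436797) - 2834658/G(-440, -1806) = -38435*50/(-3436797) - 2834658/(-11*(-440) - 440/(-1806)) = -1921750*(-1/3436797) - 2834658/(4840 - 440*(-1/1806)) = 1921750/3436797 - 2834658/(4840 + 220/903) = 1921750/3436797 - 2834658/4370740/903 = 1921750/3436797 - 2834658*903/4370740 = 1921750/3436797 - 1279848087/2185370 = -4394378331059839/7510673059890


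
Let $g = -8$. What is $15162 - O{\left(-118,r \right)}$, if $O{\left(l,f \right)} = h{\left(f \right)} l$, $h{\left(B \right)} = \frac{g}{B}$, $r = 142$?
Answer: $\frac{1076030}{71} \approx 15155.0$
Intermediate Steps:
$h{\left(B \right)} = - \frac{8}{B}$
$O{\left(l,f \right)} = - \frac{8 l}{f}$ ($O{\left(l,f \right)} = - \frac{8}{f} l = - \frac{8 l}{f}$)
$15162 - O{\left(-118,r \right)} = 15162 - \left(-8\right) \left(-118\right) \frac{1}{142} = 15162 - \frac{472}{71} = \frac{1076030}{71}$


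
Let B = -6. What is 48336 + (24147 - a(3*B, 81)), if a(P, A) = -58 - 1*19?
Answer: 72560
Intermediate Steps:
a(P, A) = -77 (a(P, A) = -58 - 19 = -77)
48336 + (24147 - a(3*B, 81)) = 48336 + (24147 - 1*(-77)) = 48336 + (24147 + 77) = 48336 + 24224 = 72560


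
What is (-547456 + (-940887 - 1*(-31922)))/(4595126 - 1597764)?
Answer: -1456421/2997362 ≈ -0.48590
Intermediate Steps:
(-547456 + (-940887 - 1*(-31922)))/(4595126 - 1597764) = (-547456 + (-940887 + 31922))/2997362 = (-547456 - 908965)*(1/2997362) = -1456421*1/2997362 = -1456421/2997362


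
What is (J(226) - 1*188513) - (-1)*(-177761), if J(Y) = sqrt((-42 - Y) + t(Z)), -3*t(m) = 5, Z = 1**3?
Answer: -366274 + I*sqrt(2427)/3 ≈ -3.6627e+5 + 16.422*I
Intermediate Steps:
Z = 1
t(m) = -5/3 (t(m) = -1/3*5 = -5/3)
J(Y) = sqrt(-131/3 - Y) (J(Y) = sqrt((-42 - Y) - 5/3) = sqrt(-131/3 - Y))
(J(226) - 1*188513) - (-1)*(-177761) = (sqrt(-393 - 9*226)/3 - 1*188513) - (-1)*(-177761) = (sqrt(-393 - 2034)/3 - 188513) - 1*177761 = (sqrt(-2427)/3 - 188513) - 177761 = ((I*sqrt(2427))/3 - 188513) - 177761 = (I*sqrt(2427)/3 - 188513) - 177761 = (-188513 + I*sqrt(2427)/3) - 177761 = -366274 + I*sqrt(2427)/3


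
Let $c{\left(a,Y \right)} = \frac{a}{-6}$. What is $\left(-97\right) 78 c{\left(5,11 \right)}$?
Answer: $6305$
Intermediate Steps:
$c{\left(a,Y \right)} = - \frac{a}{6}$ ($c{\left(a,Y \right)} = a \left(- \frac{1}{6}\right) = - \frac{a}{6}$)
$\left(-97\right) 78 c{\left(5,11 \right)} = \left(-97\right) 78 \left(\left(- \frac{1}{6}\right) 5\right) = \left(-7566\right) \left(- \frac{5}{6}\right) = 6305$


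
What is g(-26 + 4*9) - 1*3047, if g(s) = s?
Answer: -3037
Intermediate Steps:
g(-26 + 4*9) - 1*3047 = (-26 + 4*9) - 1*3047 = (-26 + 36) - 3047 = 10 - 3047 = -3037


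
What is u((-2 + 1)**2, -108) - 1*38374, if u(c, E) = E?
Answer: -38482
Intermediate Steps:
u((-2 + 1)**2, -108) - 1*38374 = -108 - 1*38374 = -108 - 38374 = -38482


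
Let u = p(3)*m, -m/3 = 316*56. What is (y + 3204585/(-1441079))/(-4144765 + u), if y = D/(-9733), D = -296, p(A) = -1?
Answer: 30763666421/57389951238368039 ≈ 5.3605e-7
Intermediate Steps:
m = -53088 (m = -948*56 = -3*17696 = -53088)
u = 53088 (u = -1*(-53088) = 53088)
y = 296/9733 (y = -296/(-9733) = -1/9733*(-296) = 296/9733 ≈ 0.030412)
(y + 3204585/(-1441079))/(-4144765 + u) = (296/9733 + 3204585/(-1441079))/(-4144765 + 53088) = (296/9733 + 3204585*(-1/1441079))/(-4091677) = (296/9733 - 3204585/1441079)*(-1/4091677) = -30763666421/14026021907*(-1/4091677) = 30763666421/57389951238368039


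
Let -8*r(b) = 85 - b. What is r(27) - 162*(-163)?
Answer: 105595/4 ≈ 26399.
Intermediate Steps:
r(b) = -85/8 + b/8 (r(b) = -(85 - b)/8 = -85/8 + b/8)
r(27) - 162*(-163) = (-85/8 + (1/8)*27) - 162*(-163) = (-85/8 + 27/8) - 1*(-26406) = -29/4 + 26406 = 105595/4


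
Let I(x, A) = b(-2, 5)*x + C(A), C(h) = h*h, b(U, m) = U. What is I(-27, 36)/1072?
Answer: 675/536 ≈ 1.2593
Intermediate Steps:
C(h) = h²
I(x, A) = A² - 2*x (I(x, A) = -2*x + A² = A² - 2*x)
I(-27, 36)/1072 = (36² - 2*(-27))/1072 = (1296 + 54)*(1/1072) = 1350*(1/1072) = 675/536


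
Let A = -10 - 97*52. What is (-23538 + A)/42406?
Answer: -14296/21203 ≈ -0.67424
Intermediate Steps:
A = -5054 (A = -10 - 5044 = -5054)
(-23538 + A)/42406 = (-23538 - 5054)/42406 = -28592*1/42406 = -14296/21203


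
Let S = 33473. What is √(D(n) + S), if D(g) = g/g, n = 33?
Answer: √33474 ≈ 182.96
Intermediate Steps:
D(g) = 1
√(D(n) + S) = √(1 + 33473) = √33474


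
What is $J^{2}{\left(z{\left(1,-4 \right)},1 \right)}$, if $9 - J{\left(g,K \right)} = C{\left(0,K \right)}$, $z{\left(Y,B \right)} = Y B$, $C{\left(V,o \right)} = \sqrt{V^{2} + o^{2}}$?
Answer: $64$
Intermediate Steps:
$z{\left(Y,B \right)} = B Y$
$J{\left(g,K \right)} = 9 - \sqrt{K^{2}}$ ($J{\left(g,K \right)} = 9 - \sqrt{0^{2} + K^{2}} = 9 - \sqrt{0 + K^{2}} = 9 - \sqrt{K^{2}}$)
$J^{2}{\left(z{\left(1,-4 \right)},1 \right)} = \left(9 - \sqrt{1^{2}}\right)^{2} = \left(9 - \sqrt{1}\right)^{2} = \left(9 - 1\right)^{2} = 8^{2} = 64$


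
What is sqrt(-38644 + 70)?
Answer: 3*I*sqrt(4286) ≈ 196.4*I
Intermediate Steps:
sqrt(-38644 + 70) = sqrt(-38574) = 3*I*sqrt(4286)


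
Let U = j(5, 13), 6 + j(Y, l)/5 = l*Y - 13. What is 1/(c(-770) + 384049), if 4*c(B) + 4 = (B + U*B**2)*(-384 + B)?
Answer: -1/39341273307 ≈ -2.5419e-11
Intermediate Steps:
j(Y, l) = -95 + 5*Y*l (j(Y, l) = -30 + 5*(l*Y - 13) = -30 + 5*(Y*l - 13) = -30 + 5*(-13 + Y*l) = -30 + (-65 + 5*Y*l) = -95 + 5*Y*l)
U = 230 (U = -95 + 5*5*13 = -95 + 325 = 230)
c(B) = -1 + (-384 + B)*(B + 230*B**2)/4 (c(B) = -1 + ((B + 230*B**2)*(-384 + B))/4 = -1 + ((-384 + B)*(B + 230*B**2))/4 = -1 + (-384 + B)*(B + 230*B**2)/4)
1/(c(-770) + 384049) = 1/((-1 - 96*(-770) - 88319/4*(-770)**2 + (115/2)*(-770)**3) + 384049) = 1/((-1 + 73920 - 88319/4*592900 + (115/2)*(-456533000)) + 384049) = 1/((-1 + 73920 - 13091083775 - 26250647500) + 384049) = 1/(-39341657356 + 384049) = 1/(-39341273307) = -1/39341273307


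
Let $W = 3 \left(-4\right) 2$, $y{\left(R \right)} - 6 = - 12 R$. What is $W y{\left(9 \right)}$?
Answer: $2448$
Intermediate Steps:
$y{\left(R \right)} = 6 - 12 R$
$W = -24$ ($W = \left(-12\right) 2 = -24$)
$W y{\left(9 \right)} = - 24 \left(6 - 108\right) = \left(-24\right) \left(-102\right) = 2448$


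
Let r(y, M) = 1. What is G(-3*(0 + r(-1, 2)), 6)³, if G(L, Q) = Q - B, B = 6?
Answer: 0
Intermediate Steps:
G(L, Q) = -6 + Q (G(L, Q) = Q - 1*6 = Q - 6 = -6 + Q)
G(-3*(0 + r(-1, 2)), 6)³ = (-6 + 6)³ = 0³ = 0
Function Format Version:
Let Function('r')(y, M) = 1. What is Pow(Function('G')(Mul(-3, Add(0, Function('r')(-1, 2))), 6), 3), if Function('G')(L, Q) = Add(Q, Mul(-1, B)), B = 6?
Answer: 0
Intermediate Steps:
Function('G')(L, Q) = Add(-6, Q) (Function('G')(L, Q) = Add(Q, Mul(-1, 6)) = Add(Q, -6) = Add(-6, Q))
Pow(Function('G')(Mul(-3, Add(0, Function('r')(-1, 2))), 6), 3) = Pow(Add(-6, 6), 3) = Pow(0, 3) = 0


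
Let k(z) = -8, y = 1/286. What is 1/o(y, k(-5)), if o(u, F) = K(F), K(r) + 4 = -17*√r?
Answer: I/(2*(-2*I + 17*√2)) ≈ -0.0017182 + 0.020654*I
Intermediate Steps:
y = 1/286 ≈ 0.0034965
K(r) = -4 - 17*√r
o(u, F) = -4 - 17*√F
1/o(y, k(-5)) = 1/(-4 - 34*I*√2)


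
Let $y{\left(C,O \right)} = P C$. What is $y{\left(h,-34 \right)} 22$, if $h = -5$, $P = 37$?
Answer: $-4070$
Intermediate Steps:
$y{\left(C,O \right)} = 37 C$
$y{\left(h,-34 \right)} 22 = 37 \left(-5\right) 22 = \left(-185\right) 22 = -4070$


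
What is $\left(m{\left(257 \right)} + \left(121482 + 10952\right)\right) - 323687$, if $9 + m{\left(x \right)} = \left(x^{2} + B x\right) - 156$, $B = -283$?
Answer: $-198100$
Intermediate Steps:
$m{\left(x \right)} = -165 + x^{2} - 283 x$ ($m{\left(x \right)} = -9 - \left(156 - x^{2} + 283 x\right) = -165 + x^{2} - 283 x$)
$\left(m{\left(257 \right)} + \left(121482 + 10952\right)\right) - 323687 = \left(\left(-165 + 257^{2} - 72731\right) + \left(121482 + 10952\right)\right) - 323687 = \left(\left(-165 + 66049 - 72731\right) + 132434\right) - 323687 = \left(-6847 + 132434\right) - 323687 = 125587 - 323687 = -198100$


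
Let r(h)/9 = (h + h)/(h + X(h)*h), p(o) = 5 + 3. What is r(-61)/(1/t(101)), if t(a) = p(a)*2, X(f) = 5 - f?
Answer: 288/67 ≈ 4.2985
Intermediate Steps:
p(o) = 8
r(h) = 18*h/(h + h*(5 - h)) (r(h) = 9*((h + h)/(h + (5 - h)*h)) = 9*((2*h)/(h + h*(5 - h))) = 9*(2*h/(h + h*(5 - h))) = 18*h/(h + h*(5 - h)))
t(a) = 16 (t(a) = 8*2 = 16)
r(-61)/(1/t(101)) = (-18/(-6 - 61))/(1/16) = (-18/(-67))/(1/16) = -18*(-1/67)*16 = (18/67)*16 = 288/67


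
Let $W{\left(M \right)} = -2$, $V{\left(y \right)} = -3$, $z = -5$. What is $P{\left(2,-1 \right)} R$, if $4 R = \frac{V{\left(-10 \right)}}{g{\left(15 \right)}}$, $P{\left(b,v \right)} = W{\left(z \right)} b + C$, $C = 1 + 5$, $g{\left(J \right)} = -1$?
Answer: $\frac{3}{2} \approx 1.5$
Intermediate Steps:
$C = 6$
$P{\left(b,v \right)} = 6 - 2 b$ ($P{\left(b,v \right)} = - 2 b + 6 = 6 - 2 b$)
$R = \frac{3}{4}$ ($R = \frac{\left(-3\right) \frac{1}{-1}}{4} = \frac{\left(-3\right) \left(-1\right)}{4} = \frac{1}{4} \cdot 3 = \frac{3}{4} \approx 0.75$)
$P{\left(2,-1 \right)} R = \left(6 - 4\right) \frac{3}{4} = 2 \cdot \frac{3}{4} = \frac{3}{2}$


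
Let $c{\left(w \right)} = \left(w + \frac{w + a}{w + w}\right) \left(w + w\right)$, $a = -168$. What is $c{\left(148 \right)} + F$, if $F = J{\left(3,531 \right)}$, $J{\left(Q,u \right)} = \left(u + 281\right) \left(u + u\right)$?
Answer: $906132$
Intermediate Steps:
$J{\left(Q,u \right)} = 2 u \left(281 + u\right)$ ($J{\left(Q,u \right)} = \left(281 + u\right) 2 u = 2 u \left(281 + u\right)$)
$F = 862344$ ($F = 2 \cdot 531 \left(281 + 531\right) = 2 \cdot 531 \cdot 812 = 862344$)
$c{\left(w \right)} = 2 w \left(w + \frac{-168 + w}{2 w}\right)$ ($c{\left(w \right)} = \left(w + \frac{w - 168}{w + w}\right) \left(w + w\right) = \left(w + \frac{-168 + w}{2 w}\right) 2 w = 2 w \left(w + \frac{-168 + w}{2 w}\right)$)
$c{\left(148 \right)} + F = \left(-168 + 148 + 2 \cdot 148^{2}\right) + 862344 = \left(-168 + 148 + 2 \cdot 21904\right) + 862344 = \left(-168 + 148 + 43808\right) + 862344 = 43788 + 862344 = 906132$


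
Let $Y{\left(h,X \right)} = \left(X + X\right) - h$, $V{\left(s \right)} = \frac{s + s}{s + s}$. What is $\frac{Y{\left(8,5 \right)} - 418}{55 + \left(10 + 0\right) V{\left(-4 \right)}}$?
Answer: $- \frac{32}{5} \approx -6.4$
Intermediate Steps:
$V{\left(s \right)} = 1$ ($V{\left(s \right)} = \frac{2 s}{2 s} = 2 s \frac{1}{2 s} = 1$)
$Y{\left(h,X \right)} = - h + 2 X$ ($Y{\left(h,X \right)} = 2 X - h = - h + 2 X$)
$\frac{Y{\left(8,5 \right)} - 418}{55 + \left(10 + 0\right) V{\left(-4 \right)}} = \frac{\left(\left(-1\right) 8 + 2 \cdot 5\right) - 418}{55 + \left(10 + 0\right) 1} = \frac{\left(-8 + 10\right) - 418}{55 + 10 \cdot 1} = \frac{2 - 418}{55 + 10} = - \frac{416}{65} = \left(-416\right) \frac{1}{65} = - \frac{32}{5}$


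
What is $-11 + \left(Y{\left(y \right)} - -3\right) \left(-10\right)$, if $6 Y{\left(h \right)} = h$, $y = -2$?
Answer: $- \frac{113}{3} \approx -37.667$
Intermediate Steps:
$Y{\left(h \right)} = \frac{h}{6}$
$-11 + \left(Y{\left(y \right)} - -3\right) \left(-10\right) = -11 + \left(\frac{1}{6} \left(-2\right) - -3\right) \left(-10\right) = -11 + \left(- \frac{1}{3} + 3\right) \left(-10\right) = -11 + \frac{8}{3} \left(-10\right) = -11 - \frac{80}{3} = - \frac{113}{3}$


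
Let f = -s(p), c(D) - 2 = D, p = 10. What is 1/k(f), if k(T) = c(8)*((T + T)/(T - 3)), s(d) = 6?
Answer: 3/40 ≈ 0.075000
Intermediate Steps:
c(D) = 2 + D
f = -6 (f = -1*6 = -6)
k(T) = 20*T/(-3 + T) (k(T) = (2 + 8)*((T + T)/(T - 3)) = 10*((2*T)/(-3 + T)) = 10*(2*T/(-3 + T)) = 20*T/(-3 + T))
1/k(f) = 1/(20*(-6)/(-3 - 6)) = 1/(20*(-6)/(-9)) = 1/(20*(-6)*(-⅑)) = 1/(40/3) = 3/40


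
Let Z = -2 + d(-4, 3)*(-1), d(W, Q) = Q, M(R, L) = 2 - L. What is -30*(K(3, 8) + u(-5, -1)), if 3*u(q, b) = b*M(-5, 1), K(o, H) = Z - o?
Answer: 250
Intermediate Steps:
Z = -5 (Z = -2 + 3*(-1) = -2 - 3 = -5)
K(o, H) = -5 - o
u(q, b) = b/3 (u(q, b) = (b*(2 - 1*1))/3 = (b*(2 - 1))/3 = (b*1)/3 = b/3)
-30*(K(3, 8) + u(-5, -1)) = -30*((-5 - 1*3) + (1/3)*(-1)) = -30*((-5 - 3) - 1/3) = -30*(-8 - 1/3) = -30*(-25/3) = 250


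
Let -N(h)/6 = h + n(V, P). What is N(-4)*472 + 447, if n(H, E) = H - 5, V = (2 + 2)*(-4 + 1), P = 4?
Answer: 59919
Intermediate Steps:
V = -12 (V = 4*(-3) = -12)
n(H, E) = -5 + H
N(h) = 102 - 6*h (N(h) = -6*(h + (-5 - 12)) = -6*(h - 17) = -6*(-17 + h) = 102 - 6*h)
N(-4)*472 + 447 = (102 - 6*(-4))*472 + 447 = (102 + 24)*472 + 447 = 126*472 + 447 = 59472 + 447 = 59919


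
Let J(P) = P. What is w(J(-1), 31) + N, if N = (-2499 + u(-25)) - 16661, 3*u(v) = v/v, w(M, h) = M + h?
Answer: -57389/3 ≈ -19130.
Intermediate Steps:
u(v) = ⅓ (u(v) = (v/v)/3 = (⅓)*1 = ⅓)
N = -57479/3 (N = (-2499 + ⅓) - 16661 = -7496/3 - 16661 = -57479/3 ≈ -19160.)
w(J(-1), 31) + N = (-1 + 31) - 57479/3 = 30 - 57479/3 = -57389/3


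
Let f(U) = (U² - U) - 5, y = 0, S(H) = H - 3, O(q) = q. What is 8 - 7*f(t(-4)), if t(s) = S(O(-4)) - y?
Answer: -349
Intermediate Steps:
S(H) = -3 + H
t(s) = -7 (t(s) = (-3 - 4) - 1*0 = -7 + 0 = -7)
f(U) = -5 + U² - U
8 - 7*f(t(-4)) = 8 - 7*(-5 + (-7)² - 1*(-7)) = 8 - 7*(-5 + 49 + 7) = 8 - 7*51 = 8 - 357 = -349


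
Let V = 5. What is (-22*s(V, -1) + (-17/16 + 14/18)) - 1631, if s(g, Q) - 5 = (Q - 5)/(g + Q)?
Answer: -245993/144 ≈ -1708.3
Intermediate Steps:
s(g, Q) = 5 + (-5 + Q)/(Q + g) (s(g, Q) = 5 + (Q - 5)/(g + Q) = 5 + (-5 + Q)/(Q + g))
(-22*s(V, -1) + (-17/16 + 14/18)) - 1631 = (-22*(-5 + 5*5 + 6*(-1))/(-1 + 5) + (-17/16 + 14/18)) - 1631 = (-22*(-5 + 25 - 6)/4 + (-17*1/16 + 14*(1/18))) - 1631 = (-11*14/2 + (-17/16 + 7/9)) - 1631 = (-22*7/2 - 41/144) - 1631 = (-77 - 41/144) - 1631 = -11129/144 - 1631 = -245993/144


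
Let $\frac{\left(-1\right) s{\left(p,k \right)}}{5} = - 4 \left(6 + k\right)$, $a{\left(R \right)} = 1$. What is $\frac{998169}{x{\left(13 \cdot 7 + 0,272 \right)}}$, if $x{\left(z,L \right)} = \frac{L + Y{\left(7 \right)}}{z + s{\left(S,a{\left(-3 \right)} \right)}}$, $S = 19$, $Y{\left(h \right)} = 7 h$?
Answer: $\frac{76859013}{107} \approx 7.1831 \cdot 10^{5}$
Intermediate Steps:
$s{\left(p,k \right)} = 120 + 20 k$ ($s{\left(p,k \right)} = - 5 \left(- 4 \left(6 + k\right)\right) = - 5 \left(-24 - 4 k\right) = 120 + 20 k$)
$x{\left(z,L \right)} = \frac{49 + L}{140 + z}$ ($x{\left(z,L \right)} = \frac{L + 7 \cdot 7}{z + \left(120 + 20 \cdot 1\right)} = \frac{L + 49}{z + \left(120 + 20\right)} = \frac{49 + L}{z + 140} = \frac{49 + L}{140 + z}$)
$\frac{998169}{x{\left(13 \cdot 7 + 0,272 \right)}} = \frac{998169}{\frac{1}{140 + \left(13 \cdot 7 + 0\right)} \left(49 + 272\right)} = \frac{998169}{\frac{1}{140 + \left(91 + 0\right)} 321} = \frac{998169}{\frac{1}{140 + 91} \cdot 321} = \frac{998169}{\frac{1}{231} \cdot 321} = \frac{998169}{\frac{107}{77}} = 998169 \cdot \frac{77}{107} = \frac{76859013}{107}$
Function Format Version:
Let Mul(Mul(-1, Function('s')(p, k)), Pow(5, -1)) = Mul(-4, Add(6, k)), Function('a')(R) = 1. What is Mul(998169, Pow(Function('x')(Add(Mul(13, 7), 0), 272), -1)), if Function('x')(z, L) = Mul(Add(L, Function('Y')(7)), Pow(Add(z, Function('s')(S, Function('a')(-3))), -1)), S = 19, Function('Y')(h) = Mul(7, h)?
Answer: Rational(76859013, 107) ≈ 7.1831e+5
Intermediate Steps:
Function('s')(p, k) = Add(120, Mul(20, k)) (Function('s')(p, k) = Mul(-5, Mul(-4, Add(6, k))) = Mul(-5, Add(-24, Mul(-4, k))) = Add(120, Mul(20, k)))
Function('x')(z, L) = Mul(Pow(Add(140, z), -1), Add(49, L)) (Function('x')(z, L) = Mul(Add(L, Mul(7, 7)), Pow(Add(z, Add(120, Mul(20, 1))), -1)) = Mul(Add(L, 49), Pow(Add(z, Add(120, 20)), -1)) = Mul(Add(49, L), Pow(Add(z, 140), -1)) = Mul(Add(49, L), Pow(Add(140, z), -1)) = Mul(Pow(Add(140, z), -1), Add(49, L)))
Mul(998169, Pow(Function('x')(Add(Mul(13, 7), 0), 272), -1)) = Mul(998169, Pow(Mul(Pow(Add(140, Add(Mul(13, 7), 0)), -1), Add(49, 272)), -1)) = Mul(998169, Pow(Mul(Pow(Add(140, Add(91, 0)), -1), 321), -1)) = Mul(998169, Pow(Mul(Pow(Add(140, 91), -1), 321), -1)) = Mul(998169, Pow(Mul(Pow(231, -1), 321), -1)) = Mul(998169, Pow(Mul(Rational(1, 231), 321), -1)) = Mul(998169, Pow(Rational(107, 77), -1)) = Mul(998169, Rational(77, 107)) = Rational(76859013, 107)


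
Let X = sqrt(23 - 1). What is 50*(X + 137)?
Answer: 6850 + 50*sqrt(22) ≈ 7084.5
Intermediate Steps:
X = sqrt(22) ≈ 4.6904
50*(X + 137) = 50*(sqrt(22) + 137) = 50*(137 + sqrt(22)) = 6850 + 50*sqrt(22)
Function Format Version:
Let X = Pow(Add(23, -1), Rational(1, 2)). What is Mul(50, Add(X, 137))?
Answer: Add(6850, Mul(50, Pow(22, Rational(1, 2)))) ≈ 7084.5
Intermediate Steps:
X = Pow(22, Rational(1, 2)) ≈ 4.6904
Mul(50, Add(X, 137)) = Mul(50, Add(Pow(22, Rational(1, 2)), 137)) = Mul(50, Add(137, Pow(22, Rational(1, 2)))) = Add(6850, Mul(50, Pow(22, Rational(1, 2))))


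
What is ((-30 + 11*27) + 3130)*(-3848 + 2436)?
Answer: -4796564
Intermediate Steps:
((-30 + 11*27) + 3130)*(-3848 + 2436) = ((-30 + 297) + 3130)*(-1412) = (267 + 3130)*(-1412) = 3397*(-1412) = -4796564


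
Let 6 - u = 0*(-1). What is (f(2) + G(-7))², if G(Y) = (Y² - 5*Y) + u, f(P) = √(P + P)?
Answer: 8464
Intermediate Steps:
f(P) = √2*√P (f(P) = √(2*P) = √2*√P)
u = 6 (u = 6 - 0*(-1) = 6 - 1*0 = 6 + 0 = 6)
G(Y) = 6 + Y² - 5*Y (G(Y) = (Y² - 5*Y) + 6 = 6 + Y² - 5*Y)
(f(2) + G(-7))² = (√2*√2 + (6 + (-7)² - 5*(-7)))² = (2 + (6 + 49 + 35))² = (2 + 90)² = 92² = 8464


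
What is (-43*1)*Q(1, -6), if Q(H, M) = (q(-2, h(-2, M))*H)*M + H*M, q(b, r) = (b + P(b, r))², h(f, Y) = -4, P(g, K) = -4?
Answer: 9546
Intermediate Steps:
q(b, r) = (-4 + b)² (q(b, r) = (b - 4)² = (-4 + b)²)
Q(H, M) = 37*H*M (Q(H, M) = ((-4 - 2)²*H)*M + H*M = ((-6)²*H)*M + H*M = (36*H)*M + H*M = 36*H*M + H*M = 37*H*M)
(-43*1)*Q(1, -6) = (-43*1)*(37*1*(-6)) = -43*(-222) = 9546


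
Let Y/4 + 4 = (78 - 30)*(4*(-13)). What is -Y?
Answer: 10000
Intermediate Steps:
Y = -10000 (Y = -16 + 4*((78 - 30)*(4*(-13))) = -16 + 4*(48*(-52)) = -16 + 4*(-2496) = -16 - 9984 = -10000)
-Y = -1*(-10000) = 10000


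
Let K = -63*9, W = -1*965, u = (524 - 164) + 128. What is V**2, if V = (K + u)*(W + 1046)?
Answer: 40947201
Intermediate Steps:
u = 488 (u = 360 + 128 = 488)
W = -965
K = -567
V = -6399 (V = (-567 + 488)*(-965 + 1046) = -79*81 = -6399)
V**2 = (-6399)**2 = 40947201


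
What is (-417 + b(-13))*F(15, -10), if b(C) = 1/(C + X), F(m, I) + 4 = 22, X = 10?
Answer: -7512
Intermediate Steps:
F(m, I) = 18 (F(m, I) = -4 + 22 = 18)
b(C) = 1/(10 + C) (b(C) = 1/(C + 10) = 1/(10 + C))
(-417 + b(-13))*F(15, -10) = (-417 + 1/(10 - 13))*18 = (-417 + 1/(-3))*18 = (-417 - 1/3)*18 = -1252/3*18 = -7512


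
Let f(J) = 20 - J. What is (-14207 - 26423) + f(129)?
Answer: -40739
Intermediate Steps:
(-14207 - 26423) + f(129) = (-14207 - 26423) + (20 - 1*129) = -40630 + (20 - 129) = -40630 - 109 = -40739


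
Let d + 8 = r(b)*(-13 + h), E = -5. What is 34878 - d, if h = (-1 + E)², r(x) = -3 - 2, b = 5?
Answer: 35001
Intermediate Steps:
r(x) = -5
h = 36 (h = (-1 - 5)² = (-6)² = 36)
d = -123 (d = -8 - 5*(-13 + 36) = -8 - 5*23 = -8 - 115 = -123)
34878 - d = 34878 - 1*(-123) = 34878 + 123 = 35001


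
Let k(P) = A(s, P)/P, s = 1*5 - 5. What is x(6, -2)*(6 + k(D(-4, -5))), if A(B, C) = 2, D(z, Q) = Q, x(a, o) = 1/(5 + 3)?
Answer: 7/10 ≈ 0.70000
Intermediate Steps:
s = 0 (s = 5 - 5 = 0)
x(a, o) = ⅛ (x(a, o) = 1/8 = ⅛)
k(P) = 2/P
x(6, -2)*(6 + k(D(-4, -5))) = (6 + 2/(-5))/8 = (6 + 2*(-⅕))/8 = (6 - ⅖)/8 = (⅛)*(28/5) = 7/10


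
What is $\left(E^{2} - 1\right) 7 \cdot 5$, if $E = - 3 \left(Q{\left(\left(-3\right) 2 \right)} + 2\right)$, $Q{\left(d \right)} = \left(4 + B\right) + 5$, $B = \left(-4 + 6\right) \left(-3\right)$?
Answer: $7840$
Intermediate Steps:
$B = -6$ ($B = 2 \left(-3\right) = -6$)
$Q{\left(d \right)} = 3$ ($Q{\left(d \right)} = \left(4 - 6\right) + 5 = -2 + 5 = 3$)
$E = -15$ ($E = - 3 \left(3 + 2\right) = \left(-3\right) 5 = -15$)
$\left(E^{2} - 1\right) 7 \cdot 5 = \left(\left(-15\right)^{2} - 1\right) 7 \cdot 5 = \left(225 - 1\right) 7 \cdot 5 = 224 \cdot 7 \cdot 5 = 1568 \cdot 5 = 7840$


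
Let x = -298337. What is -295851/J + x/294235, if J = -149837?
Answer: 42347797916/44087289695 ≈ 0.96054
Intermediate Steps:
-295851/J + x/294235 = -295851/(-149837) - 298337/294235 = -295851*(-1/149837) - 298337*1/294235 = 295851/149837 - 298337/294235 = 42347797916/44087289695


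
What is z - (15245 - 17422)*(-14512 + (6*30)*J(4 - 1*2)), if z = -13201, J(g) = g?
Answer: -30822105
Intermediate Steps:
z - (15245 - 17422)*(-14512 + (6*30)*J(4 - 1*2)) = -13201 - (15245 - 17422)*(-14512 + (6*30)*(4 - 1*2)) = -13201 - (-2177)*(-14512 + 180*(4 - 2)) = -13201 - (-2177)*(-14512 + 180*2) = -13201 - (-2177)*(-14512 + 360) = -13201 - (-2177)*(-14152) = -13201 - 1*30808904 = -13201 - 30808904 = -30822105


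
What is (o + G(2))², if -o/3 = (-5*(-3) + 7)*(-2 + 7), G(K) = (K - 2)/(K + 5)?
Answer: 108900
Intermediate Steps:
G(K) = (-2 + K)/(5 + K)
o = -330 (o = -3*(-5*(-3) + 7)*(-2 + 7) = -3*(15 + 7)*5 = -66*5 = -3*110 = -330)
(o + G(2))² = (-330 + (-2 + 2)/(5 + 2))² = (-330 + 0/7)² = (-330 + (⅐)*0)² = (-330 + 0)² = (-330)² = 108900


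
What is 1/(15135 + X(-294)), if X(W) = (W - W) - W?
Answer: 1/15429 ≈ 6.4813e-5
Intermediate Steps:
X(W) = -W (X(W) = 0 - W = -W)
1/(15135 + X(-294)) = 1/(15135 - 1*(-294)) = 1/(15135 + 294) = 1/15429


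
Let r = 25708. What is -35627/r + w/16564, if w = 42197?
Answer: 30917178/26614207 ≈ 1.1617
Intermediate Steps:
-35627/r + w/16564 = -35627/25708 + 42197/16564 = 30917178/26614207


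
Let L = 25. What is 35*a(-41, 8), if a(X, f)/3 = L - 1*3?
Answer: 2310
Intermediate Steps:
a(X, f) = 66 (a(X, f) = 3*(25 - 1*3) = 3*(25 - 3) = 3*22 = 66)
35*a(-41, 8) = 35*66 = 2310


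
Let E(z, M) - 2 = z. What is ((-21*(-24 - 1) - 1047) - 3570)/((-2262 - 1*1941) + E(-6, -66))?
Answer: 4092/4207 ≈ 0.97266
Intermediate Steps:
E(z, M) = 2 + z
((-21*(-24 - 1) - 1047) - 3570)/((-2262 - 1*1941) + E(-6, -66)) = ((-21*(-24 - 1) - 1047) - 3570)/((-2262 - 1*1941) + (2 - 6)) = ((-21*(-25) - 1047) - 3570)/((-2262 - 1941) - 4) = ((525 - 1047) - 3570)/(-4203 - 4) = (-522 - 3570)/(-4207) = -4092*(-1/4207) = 4092/4207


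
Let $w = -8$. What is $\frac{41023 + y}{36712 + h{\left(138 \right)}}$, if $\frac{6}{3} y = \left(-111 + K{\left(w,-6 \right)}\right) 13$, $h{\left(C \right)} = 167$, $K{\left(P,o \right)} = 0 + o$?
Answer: $\frac{80525}{73758} \approx 1.0917$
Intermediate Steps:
$K{\left(P,o \right)} = o$
$y = - \frac{1521}{2}$ ($y = \frac{\left(-111 - 6\right) 13}{2} = \frac{\left(-117\right) 13}{2} = \frac{1}{2} \left(-1521\right) = - \frac{1521}{2} \approx -760.5$)
$\frac{41023 + y}{36712 + h{\left(138 \right)}} = \frac{41023 - \frac{1521}{2}}{36712 + 167} = \frac{80525}{2 \cdot 36879} = \frac{80525}{2} \cdot \frac{1}{36879} = \frac{80525}{73758}$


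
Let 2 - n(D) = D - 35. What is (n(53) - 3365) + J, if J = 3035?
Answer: -346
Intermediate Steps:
n(D) = 37 - D (n(D) = 2 - (D - 35) = 2 - (-35 + D) = 2 + (35 - D) = 37 - D)
(n(53) - 3365) + J = ((37 - 1*53) - 3365) + 3035 = ((37 - 53) - 3365) + 3035 = (-16 - 3365) + 3035 = -3381 + 3035 = -346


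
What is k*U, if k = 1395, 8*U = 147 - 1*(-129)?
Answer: 96255/2 ≈ 48128.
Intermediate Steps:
U = 69/2 (U = (147 - 1*(-129))/8 = (147 + 129)/8 = (⅛)*276 = 69/2 ≈ 34.500)
k*U = 1395*(69/2) = 96255/2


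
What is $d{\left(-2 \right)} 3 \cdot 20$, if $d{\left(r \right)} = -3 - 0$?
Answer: $-180$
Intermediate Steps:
$d{\left(r \right)} = -3$ ($d{\left(r \right)} = -3 + 0 = -3$)
$d{\left(-2 \right)} 3 \cdot 20 = \left(-3\right) 3 \cdot 20 = \left(-9\right) 20 = -180$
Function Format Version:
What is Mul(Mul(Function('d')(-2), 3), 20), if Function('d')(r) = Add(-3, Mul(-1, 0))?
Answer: -180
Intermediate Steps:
Function('d')(r) = -3 (Function('d')(r) = Add(-3, 0) = -3)
Mul(Mul(Function('d')(-2), 3), 20) = Mul(Mul(-3, 3), 20) = Mul(-9, 20) = -180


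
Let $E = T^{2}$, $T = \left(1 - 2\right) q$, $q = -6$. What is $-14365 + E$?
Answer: $-14329$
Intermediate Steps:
$T = 6$ ($T = \left(1 - 2\right) \left(-6\right) = \left(-1\right) \left(-6\right) = 6$)
$E = 36$ ($E = 6^{2} = 36$)
$-14365 + E = -14365 + 36 = -14329$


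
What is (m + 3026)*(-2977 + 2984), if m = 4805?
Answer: 54817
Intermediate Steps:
(m + 3026)*(-2977 + 2984) = (4805 + 3026)*(-2977 + 2984) = 7831*7 = 54817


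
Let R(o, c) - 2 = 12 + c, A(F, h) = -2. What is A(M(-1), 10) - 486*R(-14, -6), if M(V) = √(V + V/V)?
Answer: -3890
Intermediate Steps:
M(V) = √(1 + V) (M(V) = √(V + 1) = √(1 + V))
R(o, c) = 14 + c (R(o, c) = 2 + (12 + c) = 14 + c)
A(M(-1), 10) - 486*R(-14, -6) = -2 - 486*(14 - 6) = -2 - 486*8 = -2 - 3888 = -3890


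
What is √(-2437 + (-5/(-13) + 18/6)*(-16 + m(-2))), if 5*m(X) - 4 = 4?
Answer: I*√10502245/65 ≈ 49.857*I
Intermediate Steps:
m(X) = 8/5 (m(X) = ⅘ + (⅕)*4 = ⅘ + ⅘ = 8/5)
√(-2437 + (-5/(-13) + 18/6)*(-16 + m(-2))) = √(-2437 + (-5/(-13) + 18/6)*(-16 + 8/5)) = √(-2437 + (-5*(-1/13) + 18*(⅙))*(-72/5)) = √(-2437 + (5/13 + 3)*(-72/5)) = √(-2437 + (44/13)*(-72/5)) = √(-2437 - 3168/65) = √(-161573/65) = I*√10502245/65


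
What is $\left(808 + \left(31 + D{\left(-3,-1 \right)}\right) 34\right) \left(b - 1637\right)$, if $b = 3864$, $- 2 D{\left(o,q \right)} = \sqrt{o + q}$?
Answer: $4146674 - 75718 i \approx 4.1467 \cdot 10^{6} - 75718.0 i$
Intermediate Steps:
$D{\left(o,q \right)} = - \frac{\sqrt{o + q}}{2}$
$\left(808 + \left(31 + D{\left(-3,-1 \right)}\right) 34\right) \left(b - 1637\right) = \left(808 + \left(31 - \frac{\sqrt{-3 - 1}}{2}\right) 34\right) \left(3864 - 1637\right) = \left(808 + \left(31 - \frac{\sqrt{-4}}{2}\right) 34\right) 2227 = \left(808 + \left(31 - \frac{2 i}{2}\right) 34\right) 2227 = \left(808 + \left(31 - i\right) 34\right) 2227 = \left(808 + \left(1054 - 34 i\right)\right) 2227 = \left(1862 - 34 i\right) 2227 = 4146674 - 75718 i$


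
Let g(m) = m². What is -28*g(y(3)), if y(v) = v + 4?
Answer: -1372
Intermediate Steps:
y(v) = 4 + v
-28*g(y(3)) = -28*(4 + 3)² = -28*7² = -28*49 = -1372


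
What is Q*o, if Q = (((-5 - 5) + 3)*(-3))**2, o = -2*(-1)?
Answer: 882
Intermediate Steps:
o = 2
Q = 441 (Q = ((-10 + 3)*(-3))**2 = (-7*(-3))**2 = 21**2 = 441)
Q*o = 441*2 = 882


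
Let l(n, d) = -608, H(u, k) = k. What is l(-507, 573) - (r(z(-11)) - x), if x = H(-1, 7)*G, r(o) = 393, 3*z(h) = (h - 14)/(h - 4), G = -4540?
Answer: -32781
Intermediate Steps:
z(h) = (-14 + h)/(3*(-4 + h)) (z(h) = ((h - 14)/(h - 4))/3 = ((-14 + h)/(-4 + h))/3 = (-14 + h)/(3*(-4 + h)))
x = -31780 (x = 7*(-4540) = -31780)
l(-507, 573) - (r(z(-11)) - x) = -608 - (393 - 1*(-31780)) = -608 - (393 + 31780) = -608 - 1*32173 = -608 - 32173 = -32781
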